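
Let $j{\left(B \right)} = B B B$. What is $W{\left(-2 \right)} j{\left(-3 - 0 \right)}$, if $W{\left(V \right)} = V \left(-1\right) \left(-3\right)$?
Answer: $162$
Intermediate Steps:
$W{\left(V \right)} = 3 V$ ($W{\left(V \right)} = - V \left(-3\right) = 3 V$)
$j{\left(B \right)} = B^{3}$ ($j{\left(B \right)} = B^{2} B = B^{3}$)
$W{\left(-2 \right)} j{\left(-3 - 0 \right)} = 3 \left(-2\right) \left(-3 - 0\right)^{3} = - 6 \left(-3 + 0\right)^{3} = - 6 \left(-3\right)^{3} = \left(-6\right) \left(-27\right) = 162$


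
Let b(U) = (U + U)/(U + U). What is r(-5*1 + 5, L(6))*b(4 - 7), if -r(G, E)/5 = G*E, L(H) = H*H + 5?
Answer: 0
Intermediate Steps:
b(U) = 1 (b(U) = (2*U)/((2*U)) = (2*U)*(1/(2*U)) = 1)
L(H) = 5 + H² (L(H) = H² + 5 = 5 + H²)
r(G, E) = -5*E*G (r(G, E) = -5*G*E = -5*E*G)
r(-5*1 + 5, L(6))*b(4 - 7) = -5*(5 + 6²)*(-5*1 + 5)*1 = -5*(5 + 36)*(-5 + 5)*1 = -5*41*0*1 = 0*1 = 0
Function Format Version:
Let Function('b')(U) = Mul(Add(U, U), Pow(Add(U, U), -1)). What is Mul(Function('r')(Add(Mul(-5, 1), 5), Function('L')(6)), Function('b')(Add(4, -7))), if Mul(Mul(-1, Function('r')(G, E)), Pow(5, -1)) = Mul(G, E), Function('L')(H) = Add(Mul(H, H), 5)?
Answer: 0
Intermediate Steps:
Function('b')(U) = 1 (Function('b')(U) = Mul(Mul(2, U), Pow(Mul(2, U), -1)) = Mul(Mul(2, U), Mul(Rational(1, 2), Pow(U, -1))) = 1)
Function('L')(H) = Add(5, Pow(H, 2)) (Function('L')(H) = Add(Pow(H, 2), 5) = Add(5, Pow(H, 2)))
Function('r')(G, E) = Mul(-5, E, G) (Function('r')(G, E) = Mul(-5, Mul(G, E)) = Mul(-5, Mul(E, G)) = Mul(-5, E, G))
Mul(Function('r')(Add(Mul(-5, 1), 5), Function('L')(6)), Function('b')(Add(4, -7))) = Mul(Mul(-5, Add(5, Pow(6, 2)), Add(Mul(-5, 1), 5)), 1) = Mul(Mul(-5, Add(5, 36), Add(-5, 5)), 1) = Mul(Mul(-5, 41, 0), 1) = Mul(0, 1) = 0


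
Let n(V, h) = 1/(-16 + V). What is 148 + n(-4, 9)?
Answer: 2959/20 ≈ 147.95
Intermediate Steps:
148 + n(-4, 9) = 148 + 1/(-16 - 4) = 148 + 1/(-20) = 148 - 1/20 = 2959/20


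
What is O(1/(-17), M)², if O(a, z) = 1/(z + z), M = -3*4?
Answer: 1/576 ≈ 0.0017361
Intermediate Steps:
M = -12
O(a, z) = 1/(2*z)
O(1/(-17), M)² = ((½)/(-12))² = ((½)*(-1/12))² = (-1/24)² = 1/576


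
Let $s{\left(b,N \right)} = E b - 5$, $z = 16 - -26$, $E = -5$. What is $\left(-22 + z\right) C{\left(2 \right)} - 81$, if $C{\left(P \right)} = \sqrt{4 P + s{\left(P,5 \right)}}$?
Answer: $-81 + 20 i \sqrt{7} \approx -81.0 + 52.915 i$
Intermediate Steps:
$z = 42$ ($z = 16 + 26 = 42$)
$s{\left(b,N \right)} = -5 - 5 b$ ($s{\left(b,N \right)} = - 5 b - 5 = -5 - 5 b$)
$C{\left(P \right)} = \sqrt{-5 - P}$ ($C{\left(P \right)} = \sqrt{4 P - \left(5 + 5 P\right)} = \sqrt{-5 - P}$)
$\left(-22 + z\right) C{\left(2 \right)} - 81 = \left(-22 + 42\right) \sqrt{-5 - 2} - 81 = 20 \sqrt{-5 - 2} - 81 = 20 \sqrt{-7} - 81 = 20 i \sqrt{7} - 81 = -81 + 20 i \sqrt{7}$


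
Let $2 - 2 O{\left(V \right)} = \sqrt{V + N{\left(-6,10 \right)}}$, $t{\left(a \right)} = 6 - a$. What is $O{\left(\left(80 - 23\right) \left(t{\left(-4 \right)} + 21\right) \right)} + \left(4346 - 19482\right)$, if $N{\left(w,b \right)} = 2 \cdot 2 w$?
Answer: $-15135 - \frac{\sqrt{1743}}{2} \approx -15156.0$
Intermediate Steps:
$N{\left(w,b \right)} = 4 w$
$O{\left(V \right)} = 1 - \frac{\sqrt{-24 + V}}{2}$ ($O{\left(V \right)} = 1 - \frac{\sqrt{V + 4 \left(-6\right)}}{2} = 1 - \frac{\sqrt{V - 24}}{2} = 1 - \frac{\sqrt{-24 + V}}{2}$)
$O{\left(\left(80 - 23\right) \left(t{\left(-4 \right)} + 21\right) \right)} + \left(4346 - 19482\right) = \left(1 - \frac{\sqrt{-24 + \left(80 - 23\right) \left(\left(6 - -4\right) + 21\right)}}{2}\right) + \left(4346 - 19482\right) = \left(1 - \frac{\sqrt{-24 + 57 \left(\left(6 + 4\right) + 21\right)}}{2}\right) + \left(4346 - 19482\right) = \left(1 - \frac{\sqrt{-24 + 57 \left(10 + 21\right)}}{2}\right) - 15136 = \left(1 - \frac{\sqrt{-24 + 57 \cdot 31}}{2}\right) - 15136 = \left(1 - \frac{\sqrt{-24 + 1767}}{2}\right) - 15136 = \left(1 - \frac{\sqrt{1743}}{2}\right) - 15136 = -15135 - \frac{\sqrt{1743}}{2}$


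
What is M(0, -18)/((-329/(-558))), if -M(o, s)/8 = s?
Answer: 80352/329 ≈ 244.23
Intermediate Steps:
M(o, s) = -8*s
M(0, -18)/((-329/(-558))) = (-8*(-18))/((-329/(-558))) = 144/((-329*(-1/558))) = 144/(329/558) = 144*(558/329) = 80352/329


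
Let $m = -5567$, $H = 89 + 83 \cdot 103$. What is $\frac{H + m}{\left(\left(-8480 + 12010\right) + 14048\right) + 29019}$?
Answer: $\frac{3071}{46597} \approx 0.065906$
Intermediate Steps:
$H = 8638$ ($H = 89 + 8549 = 8638$)
$\frac{H + m}{\left(\left(-8480 + 12010\right) + 14048\right) + 29019} = \frac{8638 - 5567}{\left(\left(-8480 + 12010\right) + 14048\right) + 29019} = \frac{3071}{\left(3530 + 14048\right) + 29019} = \frac{3071}{17578 + 29019} = \frac{3071}{46597}$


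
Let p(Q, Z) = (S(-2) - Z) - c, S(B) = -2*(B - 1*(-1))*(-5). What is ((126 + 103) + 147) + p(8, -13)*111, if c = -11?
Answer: 1930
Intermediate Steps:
S(B) = 10 + 10*B (S(B) = -2*(B + 1)*(-5) = -2*(1 + B)*(-5) = (-2 - 2*B)*(-5) = 10 + 10*B)
p(Q, Z) = 1 - Z (p(Q, Z) = ((10 + 10*(-2)) - Z) - 1*(-11) = ((10 - 20) - Z) + 11 = (-10 - Z) + 11 = 1 - Z)
((126 + 103) + 147) + p(8, -13)*111 = ((126 + 103) + 147) + (1 - 1*(-13))*111 = (229 + 147) + (1 + 13)*111 = 376 + 14*111 = 376 + 1554 = 1930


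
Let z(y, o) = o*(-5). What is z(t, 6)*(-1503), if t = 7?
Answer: 45090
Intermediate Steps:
z(y, o) = -5*o
z(t, 6)*(-1503) = -5*6*(-1503) = -30*(-1503) = 45090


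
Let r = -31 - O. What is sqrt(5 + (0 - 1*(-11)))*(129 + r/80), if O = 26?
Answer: 10263/20 ≈ 513.15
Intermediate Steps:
r = -57 (r = -31 - 1*26 = -31 - 26 = -57)
sqrt(5 + (0 - 1*(-11)))*(129 + r/80) = sqrt(5 + (0 - 1*(-11)))*(129 - 57/80) = sqrt(5 + (0 + 11))*(129 - 57*1/80) = sqrt(5 + 11)*(129 - 57/80) = sqrt(16)*(10263/80) = 4*(10263/80) = 10263/20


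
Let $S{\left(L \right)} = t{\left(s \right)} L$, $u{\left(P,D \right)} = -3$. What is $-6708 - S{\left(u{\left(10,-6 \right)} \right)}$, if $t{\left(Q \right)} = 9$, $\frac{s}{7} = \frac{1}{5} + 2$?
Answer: $-6681$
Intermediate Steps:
$s = \frac{77}{5}$ ($s = 7 \left(\frac{1}{5} + 2\right) = 7 \cdot \frac{11}{5} = \frac{77}{5} \approx 15.4$)
$S{\left(L \right)} = 9 L$
$-6708 - S{\left(u{\left(10,-6 \right)} \right)} = -6708 - 9 \left(-3\right) = -6708 - -27 = -6708 + 27 = -6681$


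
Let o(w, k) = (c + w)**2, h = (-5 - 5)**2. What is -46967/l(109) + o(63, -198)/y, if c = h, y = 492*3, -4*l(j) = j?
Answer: 280189189/160884 ≈ 1741.6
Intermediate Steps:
l(j) = -j/4
y = 1476
h = 100 (h = (-10)**2 = 100)
c = 100
o(w, k) = (100 + w)**2
-46967/l(109) + o(63, -198)/y = -46967/((-1/4*109)) + (100 + 63)**2/1476 = -46967/(-109/4) + 163**2*(1/1476) = -46967*(-4/109) + 26569*(1/1476) = 187868/109 + 26569/1476 = 280189189/160884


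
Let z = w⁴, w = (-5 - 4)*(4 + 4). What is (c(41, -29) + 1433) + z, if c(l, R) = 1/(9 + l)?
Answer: 1343764451/50 ≈ 2.6875e+7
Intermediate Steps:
w = -72 (w = -9*8 = -72)
z = 26873856 (z = (-72)⁴ = 26873856)
(c(41, -29) + 1433) + z = (1/(9 + 41) + 1433) + 26873856 = (1/50 + 1433) + 26873856 = 71651/50 + 26873856 = 1343764451/50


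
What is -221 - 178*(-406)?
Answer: 72047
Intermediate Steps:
-221 - 178*(-406) = -221 + 72268 = 72047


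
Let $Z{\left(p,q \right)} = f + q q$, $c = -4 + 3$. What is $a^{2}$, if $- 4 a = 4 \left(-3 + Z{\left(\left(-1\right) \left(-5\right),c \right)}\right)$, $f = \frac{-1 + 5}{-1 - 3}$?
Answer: $9$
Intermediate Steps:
$f = -1$ ($f = \frac{4}{-4} = 4 \left(- \frac{1}{4}\right) = -1$)
$c = -1$
$Z{\left(p,q \right)} = -1 + q^{2}$ ($Z{\left(p,q \right)} = -1 + q q = -1 + q^{2}$)
$a = 3$ ($a = - \frac{4 \left(-3 - \left(1 - \left(-1\right)^{2}\right)\right)}{4} = - \frac{4 \left(-3 + \left(-1 + 1\right)\right)}{4} = - \frac{4 \left(-3 + 0\right)}{4} = - \frac{4 \left(-3\right)}{4} = \left(- \frac{1}{4}\right) \left(-12\right) = 3$)
$a^{2} = 3^{2} = 9$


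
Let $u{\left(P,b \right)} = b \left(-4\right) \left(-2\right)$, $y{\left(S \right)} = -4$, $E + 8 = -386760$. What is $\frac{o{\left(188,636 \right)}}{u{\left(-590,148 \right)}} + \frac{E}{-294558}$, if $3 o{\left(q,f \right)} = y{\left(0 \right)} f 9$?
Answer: $- \frac{55941667}{10898646} \approx -5.1329$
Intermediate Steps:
$E = -386768$ ($E = -8 - 386760 = -386768$)
$u{\left(P,b \right)} = 8 b$ ($u{\left(P,b \right)} = - 4 b \left(-2\right) = 8 b$)
$o{\left(q,f \right)} = - 12 f$ ($o{\left(q,f \right)} = \frac{- 4 f 9}{3} = \frac{\left(-36\right) f}{3} = - 12 f$)
$\frac{o{\left(188,636 \right)}}{u{\left(-590,148 \right)}} + \frac{E}{-294558} = \frac{\left(-12\right) 636}{8 \cdot 148} - \frac{386768}{-294558} = - \frac{7632}{1184} - - \frac{193384}{147279} = \left(-7632\right) \frac{1}{1184} + \frac{193384}{147279} = - \frac{477}{74} + \frac{193384}{147279} = - \frac{55941667}{10898646}$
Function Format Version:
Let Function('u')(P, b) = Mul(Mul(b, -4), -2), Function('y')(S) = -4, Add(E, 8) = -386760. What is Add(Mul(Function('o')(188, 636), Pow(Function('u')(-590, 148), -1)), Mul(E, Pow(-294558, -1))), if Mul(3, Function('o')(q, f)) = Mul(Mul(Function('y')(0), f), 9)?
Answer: Rational(-55941667, 10898646) ≈ -5.1329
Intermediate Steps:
E = -386768 (E = Add(-8, -386760) = -386768)
Function('u')(P, b) = Mul(8, b) (Function('u')(P, b) = Mul(Mul(-4, b), -2) = Mul(8, b))
Function('o')(q, f) = Mul(-12, f) (Function('o')(q, f) = Mul(Rational(1, 3), Mul(Mul(-4, f), 9)) = Mul(Rational(1, 3), Mul(-36, f)) = Mul(-12, f))
Add(Mul(Function('o')(188, 636), Pow(Function('u')(-590, 148), -1)), Mul(E, Pow(-294558, -1))) = Add(Mul(Mul(-12, 636), Pow(Mul(8, 148), -1)), Mul(-386768, Pow(-294558, -1))) = Add(Mul(-7632, Pow(1184, -1)), Mul(-386768, Rational(-1, 294558))) = Add(Mul(-7632, Rational(1, 1184)), Rational(193384, 147279)) = Add(Rational(-477, 74), Rational(193384, 147279)) = Rational(-55941667, 10898646)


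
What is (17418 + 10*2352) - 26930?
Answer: 14008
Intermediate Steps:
(17418 + 10*2352) - 26930 = (17418 + 23520) - 26930 = 40938 - 26930 = 14008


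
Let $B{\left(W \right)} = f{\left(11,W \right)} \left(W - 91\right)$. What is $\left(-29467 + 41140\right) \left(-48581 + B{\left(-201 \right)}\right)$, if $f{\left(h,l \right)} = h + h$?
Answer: $-642073365$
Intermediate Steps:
$f{\left(h,l \right)} = 2 h$
$B{\left(W \right)} = -2002 + 22 W$ ($B{\left(W \right)} = 2 \cdot 11 \left(W - 91\right) = 22 \left(-91 + W\right) = -2002 + 22 W$)
$\left(-29467 + 41140\right) \left(-48581 + B{\left(-201 \right)}\right) = \left(-29467 + 41140\right) \left(-48581 + \left(-2002 + 22 \left(-201\right)\right)\right) = 11673 \left(-48581 - 6424\right) = 11673 \left(-55005\right) = -642073365$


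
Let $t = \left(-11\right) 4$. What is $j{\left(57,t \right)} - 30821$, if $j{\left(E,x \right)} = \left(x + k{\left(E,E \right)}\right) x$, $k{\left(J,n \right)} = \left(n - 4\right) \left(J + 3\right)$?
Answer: $-168805$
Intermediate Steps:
$k{\left(J,n \right)} = \left(-4 + n\right) \left(3 + J\right)$
$t = -44$
$j{\left(E,x \right)} = x \left(-12 + x + E^{2} - E\right)$ ($j{\left(E,x \right)} = \left(x + \left(-12 - 4 E + 3 E + E E\right)\right) x = \left(x + \left(-12 - 4 E + 3 E + E^{2}\right)\right) x = \left(x - \left(12 + E - E^{2}\right)\right) x = \left(-12 + x + E^{2} - E\right) x = x \left(-12 + x + E^{2} - E\right)$)
$j{\left(57,t \right)} - 30821 = - 44 \left(-12 - 44 + 57^{2} - 57\right) - 30821 = - 44 \left(-12 - 44 + 3249 - 57\right) - 30821 = \left(-44\right) 3136 - 30821 = -137984 - 30821 = -168805$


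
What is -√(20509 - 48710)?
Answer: -I*√28201 ≈ -167.93*I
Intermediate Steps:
-√(20509 - 48710) = -√(-28201) = -I*√28201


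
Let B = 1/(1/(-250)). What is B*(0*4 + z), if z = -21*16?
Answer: 84000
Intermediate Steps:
z = -336
B = -250 (B = 1/(-1/250) = -250)
B*(0*4 + z) = -250*(0*4 - 336) = -250*(0 - 336) = -250*(-336) = 84000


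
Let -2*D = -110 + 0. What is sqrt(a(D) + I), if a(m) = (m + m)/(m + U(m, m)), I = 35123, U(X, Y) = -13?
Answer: sqrt(15490398)/21 ≈ 187.42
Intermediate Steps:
D = 55 (D = -(-110 + 0)/2 = -1/2*(-110) = 55)
a(m) = 2*m/(-13 + m) (a(m) = (m + m)/(m - 13) = (2*m)/(-13 + m) = 2*m/(-13 + m))
sqrt(a(D) + I) = sqrt(2*55/(-13 + 55) + 35123) = sqrt(2*55/42 + 35123) = sqrt(2*55*(1/42) + 35123) = sqrt(55/21 + 35123) = sqrt(737638/21) = sqrt(15490398)/21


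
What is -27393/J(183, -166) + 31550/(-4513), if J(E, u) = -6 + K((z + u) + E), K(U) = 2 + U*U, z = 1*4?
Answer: -5974433/85747 ≈ -69.675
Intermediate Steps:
z = 4
K(U) = 2 + U²
J(E, u) = -4 + (4 + E + u)² (J(E, u) = -6 + (2 + ((4 + u) + E)²) = -6 + (2 + (4 + E + u)²) = -4 + (4 + E + u)²)
-27393/J(183, -166) + 31550/(-4513) = -27393/(-4 + (4 + 183 - 166)²) + 31550/(-4513) = -27393/(-4 + 21²) + 31550*(-1/4513) = -27393/(-4 + 441) - 31550/4513 = -27393/437 - 31550/4513 = -27393*1/437 - 31550/4513 = -1191/19 - 31550/4513 = -5974433/85747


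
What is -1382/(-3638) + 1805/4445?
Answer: 1270958/1617091 ≈ 0.78595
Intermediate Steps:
-1382/(-3638) + 1805/4445 = -1382*(-1/3638) + 1805*(1/4445) = 691/1819 + 361/889 = 1270958/1617091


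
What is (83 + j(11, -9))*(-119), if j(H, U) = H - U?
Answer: -12257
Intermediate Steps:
(83 + j(11, -9))*(-119) = (83 + (11 - 1*(-9)))*(-119) = (83 + (11 + 9))*(-119) = (83 + 20)*(-119) = 103*(-119) = -12257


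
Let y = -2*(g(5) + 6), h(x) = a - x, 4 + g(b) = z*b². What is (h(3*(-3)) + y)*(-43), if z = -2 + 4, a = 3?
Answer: 3956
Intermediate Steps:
z = 2
g(b) = -4 + 2*b²
h(x) = 3 - x
y = -104 (y = -2*((-4 + 2*5²) + 6) = -2*((-4 + 2*25) + 6) = -2*((-4 + 50) + 6) = -2*(46 + 6) = -2*52 = -104)
(h(3*(-3)) + y)*(-43) = ((3 - 3*(-3)) - 104)*(-43) = ((3 - 1*(-9)) - 104)*(-43) = ((3 + 9) - 104)*(-43) = (12 - 104)*(-43) = -92*(-43) = 3956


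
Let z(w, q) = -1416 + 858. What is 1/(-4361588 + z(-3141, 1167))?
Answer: -1/4362146 ≈ -2.2924e-7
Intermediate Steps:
z(w, q) = -558
1/(-4361588 + z(-3141, 1167)) = 1/(-4361588 - 558) = 1/(-4362146) = -1/4362146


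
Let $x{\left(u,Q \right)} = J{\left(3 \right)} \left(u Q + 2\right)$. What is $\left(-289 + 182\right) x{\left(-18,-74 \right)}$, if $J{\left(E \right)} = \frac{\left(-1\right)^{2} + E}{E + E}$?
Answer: $- \frac{285476}{3} \approx -95159.0$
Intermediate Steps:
$J{\left(E \right)} = \frac{1 + E}{2 E}$
$x{\left(u,Q \right)} = \frac{4}{3} + \frac{2 Q u}{3}$ ($x{\left(u,Q \right)} = \frac{1 + 3}{2 \cdot 3} \left(u Q + 2\right) = \frac{1}{2} \cdot \frac{1}{3} \cdot 4 \left(Q u + 2\right) = \frac{2 \left(2 + Q u\right)}{3} = \frac{4}{3} + \frac{2 Q u}{3}$)
$\left(-289 + 182\right) x{\left(-18,-74 \right)} = \left(-289 + 182\right) \left(\frac{4}{3} + \frac{2}{3} \left(-74\right) \left(-18\right)\right) = - 107 \left(\frac{4}{3} + 888\right) = \left(-107\right) \frac{2668}{3} = - \frac{285476}{3}$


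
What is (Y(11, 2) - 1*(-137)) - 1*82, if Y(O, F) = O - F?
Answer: 64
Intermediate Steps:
(Y(11, 2) - 1*(-137)) - 1*82 = ((11 - 1*2) - 1*(-137)) - 1*82 = ((11 - 2) + 137) - 82 = (9 + 137) - 82 = 146 - 82 = 64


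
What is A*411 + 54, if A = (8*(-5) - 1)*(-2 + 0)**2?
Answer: -67350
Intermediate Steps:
A = -164 (A = (-40 - 1)*(-2)**2 = -41*4 = -164)
A*411 + 54 = -164*411 + 54 = -67404 + 54 = -67350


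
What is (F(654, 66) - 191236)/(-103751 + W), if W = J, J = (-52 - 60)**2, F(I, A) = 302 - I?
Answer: 191588/91207 ≈ 2.1006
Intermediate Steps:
J = 12544 (J = (-112)**2 = 12544)
W = 12544
(F(654, 66) - 191236)/(-103751 + W) = ((302 - 1*654) - 191236)/(-103751 + 12544) = ((302 - 654) - 191236)/(-91207) = (-352 - 191236)*(-1/91207) = -191588*(-1/91207) = 191588/91207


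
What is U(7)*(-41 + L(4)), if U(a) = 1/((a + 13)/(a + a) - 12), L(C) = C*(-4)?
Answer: 399/74 ≈ 5.3919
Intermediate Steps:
L(C) = -4*C
U(a) = 1/(-12 + (13 + a)/(2*a)) (U(a) = 1/((13 + a)/((2*a)) - 12) = 1/((13 + a)*(1/(2*a)) - 12) = 1/((13 + a)/(2*a) - 12) = 1/(-12 + (13 + a)/(2*a)))
U(7)*(-41 + L(4)) = (-2*7/(-13 + 23*7))*(-41 - 4*4) = (-2*7/(-13 + 161))*(-41 - 16) = -2*7/148*(-57) = -2*7*1/148*(-57) = -7/74*(-57) = 399/74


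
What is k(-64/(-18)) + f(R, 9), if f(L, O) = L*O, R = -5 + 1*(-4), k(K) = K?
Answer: -697/9 ≈ -77.444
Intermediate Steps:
R = -9 (R = -5 - 4 = -9)
k(-64/(-18)) + f(R, 9) = -64/(-18) - 9*9 = -64*(-1/18) - 81 = 32/9 - 81 = -697/9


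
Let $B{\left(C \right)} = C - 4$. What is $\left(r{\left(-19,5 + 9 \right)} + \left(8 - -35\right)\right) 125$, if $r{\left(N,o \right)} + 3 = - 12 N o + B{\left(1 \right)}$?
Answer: $403625$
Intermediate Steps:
$B{\left(C \right)} = -4 + C$
$r{\left(N,o \right)} = -6 - 12 N o$ ($r{\left(N,o \right)} = -3 + \left(- 12 N o + \left(-4 + 1\right)\right) = -3 - \left(3 + 12 N o\right) = -6 - 12 N o$)
$\left(r{\left(-19,5 + 9 \right)} + \left(8 - -35\right)\right) 125 = \left(\left(-6 - - 228 \left(5 + 9\right)\right) + \left(8 - -35\right)\right) 125 = \left(\left(-6 - \left(-228\right) 14\right) + \left(8 + 35\right)\right) 125 = \left(\left(-6 + 3192\right) + 43\right) 125 = \left(3186 + 43\right) 125 = 3229 \cdot 125 = 403625$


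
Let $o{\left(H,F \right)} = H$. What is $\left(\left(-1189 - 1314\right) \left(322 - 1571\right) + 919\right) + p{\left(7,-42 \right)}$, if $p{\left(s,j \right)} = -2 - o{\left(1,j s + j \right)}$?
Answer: $3127163$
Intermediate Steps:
$p{\left(s,j \right)} = -3$ ($p{\left(s,j \right)} = -2 - 1 = -3$)
$\left(\left(-1189 - 1314\right) \left(322 - 1571\right) + 919\right) + p{\left(7,-42 \right)} = \left(\left(-1189 - 1314\right) \left(322 - 1571\right) + 919\right) - 3 = \left(\left(-2503\right) \left(-1249\right) + 919\right) - 3 = \left(3126247 + 919\right) - 3 = 3127166 - 3 = 3127163$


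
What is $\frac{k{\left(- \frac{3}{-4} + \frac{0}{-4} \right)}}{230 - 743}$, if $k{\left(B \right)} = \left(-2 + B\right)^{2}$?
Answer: $- \frac{25}{8208} \approx -0.0030458$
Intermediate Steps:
$\frac{k{\left(- \frac{3}{-4} + \frac{0}{-4} \right)}}{230 - 743} = \frac{\left(-2 + \left(- \frac{3}{-4} + \frac{0}{-4}\right)\right)^{2}}{230 - 743} = \frac{\left(-2 + \left(\left(-3\right) \left(- \frac{1}{4}\right) + 0 \left(- \frac{1}{4}\right)\right)\right)^{2}}{-513} = \left(-2 + \left(\frac{3}{4} + 0\right)\right)^{2} \left(- \frac{1}{513}\right) = \left(-2 + \frac{3}{4}\right)^{2} \left(- \frac{1}{513}\right) = \left(- \frac{5}{4}\right)^{2} \left(- \frac{1}{513}\right) = \frac{25}{16} \left(- \frac{1}{513}\right) = - \frac{25}{8208}$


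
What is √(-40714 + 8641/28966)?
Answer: 3*I*√3795553640242/28966 ≈ 201.78*I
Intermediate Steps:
√(-40714 + 8641/28966) = √(-1179313083/28966) = 3*I*√3795553640242/28966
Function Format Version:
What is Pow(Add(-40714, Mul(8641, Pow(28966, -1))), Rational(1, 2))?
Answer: Mul(Rational(3, 28966), I, Pow(3795553640242, Rational(1, 2))) ≈ Mul(201.78, I)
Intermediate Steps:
Pow(Add(-40714, Mul(8641, Pow(28966, -1))), Rational(1, 2)) = Pow(Add(-40714, Mul(8641, Rational(1, 28966))), Rational(1, 2)) = Pow(Add(-40714, Rational(8641, 28966)), Rational(1, 2)) = Pow(Rational(-1179313083, 28966), Rational(1, 2)) = Mul(Rational(3, 28966), I, Pow(3795553640242, Rational(1, 2)))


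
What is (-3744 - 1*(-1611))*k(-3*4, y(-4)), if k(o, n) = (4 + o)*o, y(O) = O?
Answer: -204768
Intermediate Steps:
k(o, n) = o*(4 + o)
(-3744 - 1*(-1611))*k(-3*4, y(-4)) = (-3744 - 1*(-1611))*((-3*4)*(4 - 3*4)) = (-3744 + 1611)*(-12*(4 - 12)) = -(-25596)*(-8) = -2133*96 = -204768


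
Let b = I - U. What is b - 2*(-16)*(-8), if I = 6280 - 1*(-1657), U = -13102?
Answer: 20783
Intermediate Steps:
I = 7937 (I = 6280 + 1657 = 7937)
b = 21039 (b = 7937 - 1*(-13102) = 7937 + 13102 = 21039)
b - 2*(-16)*(-8) = 21039 - 2*(-16)*(-8) = 21039 + 32*(-8) = 21039 - 256 = 20783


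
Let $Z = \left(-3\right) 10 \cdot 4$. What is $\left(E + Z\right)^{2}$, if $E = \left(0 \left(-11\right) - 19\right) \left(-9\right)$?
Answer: $2601$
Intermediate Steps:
$E = 171$ ($E = \left(0 - 19\right) \left(-9\right) = \left(-19\right) \left(-9\right) = 171$)
$Z = -120$ ($Z = \left(-30\right) 4 = -120$)
$\left(E + Z\right)^{2} = \left(171 - 120\right)^{2} = 51^{2} = 2601$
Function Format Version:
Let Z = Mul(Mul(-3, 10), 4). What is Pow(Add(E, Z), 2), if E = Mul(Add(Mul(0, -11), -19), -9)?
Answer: 2601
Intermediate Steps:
E = 171 (E = Mul(Add(0, -19), -9) = Mul(-19, -9) = 171)
Z = -120 (Z = Mul(-30, 4) = -120)
Pow(Add(E, Z), 2) = Pow(Add(171, -120), 2) = Pow(51, 2) = 2601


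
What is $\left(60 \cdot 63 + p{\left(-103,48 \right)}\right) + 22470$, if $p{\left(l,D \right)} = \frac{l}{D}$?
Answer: $\frac{1259897}{48} \approx 26248.0$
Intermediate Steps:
$\left(60 \cdot 63 + p{\left(-103,48 \right)}\right) + 22470 = \left(60 \cdot 63 - \frac{103}{48}\right) + 22470 = \left(3780 - \frac{103}{48}\right) + 22470 = \frac{181337}{48} + 22470 = \frac{1259897}{48}$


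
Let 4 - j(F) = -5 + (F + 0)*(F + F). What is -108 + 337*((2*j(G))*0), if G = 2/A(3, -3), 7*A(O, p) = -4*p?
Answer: -108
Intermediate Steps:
A(O, p) = -4*p/7 (A(O, p) = (-4*p)/7 = -4*p/7)
G = 7/6 (G = 2/((-4/7*(-3))) = 2/(12/7) = 2*(7/12) = 7/6 ≈ 1.1667)
j(F) = 9 - 2*F**2 (j(F) = 4 - (-5 + (F + 0)*(F + F)) = 4 - (-5 + F*(2*F)) = 4 - (-5 + 2*F**2) = 4 + (5 - 2*F**2) = 9 - 2*F**2)
-108 + 337*((2*j(G))*0) = -108 + 337*((2*(9 - 2*(7/6)**2))*0) = -108 + 337*((2*(9 - 2*49/36))*0) = -108 + 337*((2*(9 - 49/18))*0) = -108 + 337*((2*(113/18))*0) = -108 + 337*((113/9)*0) = -108 + 337*0 = -108 + 0 = -108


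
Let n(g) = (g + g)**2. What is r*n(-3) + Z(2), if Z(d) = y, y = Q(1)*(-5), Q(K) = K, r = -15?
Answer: -545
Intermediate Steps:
y = -5 (y = 1*(-5) = -5)
n(g) = 4*g**2 (n(g) = (2*g)**2 = 4*g**2)
Z(d) = -5
r*n(-3) + Z(2) = -60*(-3)**2 - 5 = -60*9 - 5 = -15*36 - 5 = -540 - 5 = -545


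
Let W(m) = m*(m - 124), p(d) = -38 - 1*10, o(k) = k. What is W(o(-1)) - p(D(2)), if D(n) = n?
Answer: 173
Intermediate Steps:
p(d) = -48 (p(d) = -38 - 10 = -48)
W(m) = m*(-124 + m)
W(o(-1)) - p(D(2)) = -(-124 - 1) - 1*(-48) = -1*(-125) + 48 = 125 + 48 = 173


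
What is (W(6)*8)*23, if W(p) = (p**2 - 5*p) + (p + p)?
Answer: 3312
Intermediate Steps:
W(p) = p**2 - 3*p (W(p) = (p**2 - 5*p) + 2*p = p**2 - 3*p)
(W(6)*8)*23 = ((6*(-3 + 6))*8)*23 = ((6*3)*8)*23 = (18*8)*23 = 144*23 = 3312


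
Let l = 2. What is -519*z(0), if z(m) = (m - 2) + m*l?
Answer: 1038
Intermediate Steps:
z(m) = -2 + 3*m (z(m) = (m - 2) + m*2 = (-2 + m) + 2*m = -2 + 3*m)
-519*z(0) = -519*(-2 + 3*0) = -519*(-2 + 0) = -519*(-2) = 1038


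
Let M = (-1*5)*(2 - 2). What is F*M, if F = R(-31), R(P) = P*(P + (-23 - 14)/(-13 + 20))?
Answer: 0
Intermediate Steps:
R(P) = P*(-37/7 + P) (R(P) = P*(P - 37/7) = P*(-37/7 + P))
F = 7874/7 (F = (1/7)*(-31)*(-37 + 7*(-31)) = (1/7)*(-31)*(-37 - 217) = (1/7)*(-31)*(-254) = 7874/7 ≈ 1124.9)
M = 0 (M = -5*0 = 0)
F*M = (7874/7)*0 = 0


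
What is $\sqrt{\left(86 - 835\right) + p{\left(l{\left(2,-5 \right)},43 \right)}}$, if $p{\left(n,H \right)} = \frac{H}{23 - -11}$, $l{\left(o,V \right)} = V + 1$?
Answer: $\frac{i \sqrt{864382}}{34} \approx 27.345 i$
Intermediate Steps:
$l{\left(o,V \right)} = 1 + V$
$p{\left(n,H \right)} = \frac{H}{34}$ ($p{\left(n,H \right)} = \frac{H}{23 + 11} = \frac{H}{34}$)
$\sqrt{\left(86 - 835\right) + p{\left(l{\left(2,-5 \right)},43 \right)}} = \sqrt{\left(86 - 835\right) + \frac{1}{34} \cdot 43} = \sqrt{-749 + \frac{43}{34}} = \sqrt{- \frac{25423}{34}} = \frac{i \sqrt{864382}}{34}$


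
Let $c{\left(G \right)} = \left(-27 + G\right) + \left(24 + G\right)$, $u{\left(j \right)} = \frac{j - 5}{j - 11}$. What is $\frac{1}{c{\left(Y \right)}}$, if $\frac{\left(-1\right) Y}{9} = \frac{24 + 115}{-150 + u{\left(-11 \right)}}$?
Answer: $\frac{821}{11298} \approx 0.072668$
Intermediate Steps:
$u{\left(j \right)} = \frac{-5 + j}{-11 + j}$
$Y = \frac{13761}{1642}$ ($Y = - 9 \frac{24 + 115}{-150 + \frac{-5 - 11}{-11 - 11}} = - 9 \frac{139}{-150 + \frac{1}{-22} \left(-16\right)} = - 9 \frac{139}{-150 - - \frac{8}{11}} = - 9 \frac{139}{-150 + \frac{8}{11}} = - 9 \frac{139}{- \frac{1642}{11}} = - 9 \cdot 139 \left(- \frac{11}{1642}\right) = \left(-9\right) \left(- \frac{1529}{1642}\right) = \frac{13761}{1642} \approx 8.3806$)
$c{\left(G \right)} = -3 + 2 G$
$\frac{1}{c{\left(Y \right)}} = \frac{1}{-3 + 2 \cdot \frac{13761}{1642}} = \frac{1}{-3 + \frac{13761}{821}} = \frac{1}{\frac{11298}{821}} = \frac{821}{11298}$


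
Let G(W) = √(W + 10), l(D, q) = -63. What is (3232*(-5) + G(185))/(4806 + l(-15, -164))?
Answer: -16160/4743 + √195/4743 ≈ -3.4042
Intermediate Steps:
G(W) = √(10 + W)
(3232*(-5) + G(185))/(4806 + l(-15, -164)) = (3232*(-5) + √(10 + 185))/(4806 - 63) = (-16160 + √195)/4743 = (-16160 + √195)*(1/4743) = -16160/4743 + √195/4743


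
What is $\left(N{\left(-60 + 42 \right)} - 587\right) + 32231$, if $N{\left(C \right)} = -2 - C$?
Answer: $31660$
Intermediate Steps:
$\left(N{\left(-60 + 42 \right)} - 587\right) + 32231 = \left(\left(-2 - \left(-60 + 42\right)\right) - 587\right) + 32231 = \left(\left(-2 - -18\right) - 587\right) + 32231 = \left(\left(-2 + 18\right) - 587\right) + 32231 = \left(16 - 587\right) + 32231 = -571 + 32231 = 31660$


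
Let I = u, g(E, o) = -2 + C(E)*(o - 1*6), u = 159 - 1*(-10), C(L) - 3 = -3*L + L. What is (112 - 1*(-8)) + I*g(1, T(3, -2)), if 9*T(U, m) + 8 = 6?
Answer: -11426/9 ≈ -1269.6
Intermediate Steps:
T(U, m) = -2/9 (T(U, m) = -8/9 + (⅑)*6 = -8/9 + ⅔ = -2/9)
C(L) = 3 - 2*L (C(L) = 3 + (-3*L + L) = 3 - 2*L)
u = 169 (u = 159 + 10 = 169)
g(E, o) = -2 + (-6 + o)*(3 - 2*E) (g(E, o) = -2 + (3 - 2*E)*(o - 1*6) = -2 + (3 - 2*E)*(o - 6) = -2 + (3 - 2*E)*(-6 + o) = -2 + (-6 + o)*(3 - 2*E))
I = 169
(112 - 1*(-8)) + I*g(1, T(3, -2)) = (112 - 1*(-8)) + 169*(-20 + 12*1 - 1*(-2/9)*(-3 + 2*1)) = (112 + 8) + 169*(-20 + 12 - 1*(-2/9)*(-3 + 2)) = 120 + 169*(-20 + 12 - 1*(-2/9)*(-1)) = 120 + 169*(-20 + 12 - 2/9) = 120 + 169*(-74/9) = 120 - 12506/9 = -11426/9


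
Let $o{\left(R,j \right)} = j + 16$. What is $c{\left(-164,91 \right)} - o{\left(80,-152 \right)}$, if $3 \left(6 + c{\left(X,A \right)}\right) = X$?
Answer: $\frac{226}{3} \approx 75.333$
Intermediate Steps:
$c{\left(X,A \right)} = -6 + \frac{X}{3}$
$o{\left(R,j \right)} = 16 + j$
$c{\left(-164,91 \right)} - o{\left(80,-152 \right)} = \left(-6 + \frac{1}{3} \left(-164\right)\right) - \left(16 - 152\right) = \left(-6 - \frac{164}{3}\right) - -136 = - \frac{182}{3} + 136 = \frac{226}{3}$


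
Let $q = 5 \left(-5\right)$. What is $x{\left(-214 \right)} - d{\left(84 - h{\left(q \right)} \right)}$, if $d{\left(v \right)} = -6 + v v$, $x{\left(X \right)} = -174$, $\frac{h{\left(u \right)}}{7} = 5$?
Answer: $-2569$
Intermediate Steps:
$q = -25$
$h{\left(u \right)} = 35$ ($h{\left(u \right)} = 7 \cdot 5 = 35$)
$d{\left(v \right)} = -6 + v^{2}$
$x{\left(-214 \right)} - d{\left(84 - h{\left(q \right)} \right)} = -174 - \left(-6 + \left(84 - 35\right)^{2}\right) = -174 - \left(-6 + 49^{2}\right) = -174 - \left(-6 + 2401\right) = -174 - 2395 = -2569$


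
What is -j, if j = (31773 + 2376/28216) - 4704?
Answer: -95472660/3527 ≈ -27069.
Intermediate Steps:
j = 95472660/3527 (j = (31773 + 2376*(1/28216)) - 4704 = (31773 + 297/3527) - 4704 = 112063668/3527 - 4704 = 95472660/3527 ≈ 27069.)
-j = -1*95472660/3527 = -95472660/3527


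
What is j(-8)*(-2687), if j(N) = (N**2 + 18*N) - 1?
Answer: 217647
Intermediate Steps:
j(N) = -1 + N**2 + 18*N
j(-8)*(-2687) = (-1 + (-8)**2 + 18*(-8))*(-2687) = (-1 + 64 - 144)*(-2687) = -81*(-2687) = 217647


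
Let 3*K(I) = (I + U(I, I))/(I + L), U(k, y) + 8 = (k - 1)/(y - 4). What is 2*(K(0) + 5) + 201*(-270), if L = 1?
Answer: -325591/6 ≈ -54265.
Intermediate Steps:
U(k, y) = -8 + (-1 + k)/(-4 + y) (U(k, y) = -8 + (k - 1)/(y - 4) = -8 + (-1 + k)/(-4 + y))
K(I) = (I + (31 - 7*I)/(-4 + I))/(3*(1 + I)) (K(I) = ((I + (31 + I - 8*I)/(-4 + I))/(I + 1))/3 = ((I + (31 - 7*I)/(-4 + I))/(1 + I))/3 = (I + (31 - 7*I)/(-4 + I))/(3*(1 + I)))
2*(K(0) + 5) + 201*(-270) = 2*((31 - 7*0 + 0*(-4 + 0))/(3*(1 + 0)*(-4 + 0)) + 5) + 201*(-270) = 2*((⅓)*(31 + 0 + 0*(-4))/(1*(-4)) + 5) - 54270 = 2*((⅓)*1*(-¼)*(31 + 0 + 0) + 5) - 54270 = 2*((⅓)*1*(-¼)*31 + 5) - 54270 = 2*(-31/12 + 5) - 54270 = 2*(29/12) - 54270 = 29/6 - 54270 = -325591/6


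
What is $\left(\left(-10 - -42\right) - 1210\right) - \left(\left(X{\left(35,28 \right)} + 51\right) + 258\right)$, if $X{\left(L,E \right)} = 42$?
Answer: $-1529$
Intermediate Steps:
$\left(\left(-10 - -42\right) - 1210\right) - \left(\left(X{\left(35,28 \right)} + 51\right) + 258\right) = \left(\left(-10 - -42\right) - 1210\right) - \left(\left(42 + 51\right) + 258\right) = \left(\left(-10 + 42\right) - 1210\right) - \left(93 + 258\right) = \left(32 - 1210\right) - 351 = -1178 - 351 = -1529$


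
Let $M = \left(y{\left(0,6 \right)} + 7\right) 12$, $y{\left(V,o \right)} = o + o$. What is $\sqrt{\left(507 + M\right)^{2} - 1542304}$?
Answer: $i \sqrt{1002079} \approx 1001.0 i$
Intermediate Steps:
$y{\left(V,o \right)} = 2 o$
$M = 228$ ($M = \left(2 \cdot 6 + 7\right) 12 = \left(12 + 7\right) 12 = 19 \cdot 12 = 228$)
$\sqrt{\left(507 + M\right)^{2} - 1542304} = \sqrt{\left(507 + 228\right)^{2} - 1542304} = \sqrt{735^{2} - 1542304} = \sqrt{540225 - 1542304} = \sqrt{-1002079} = i \sqrt{1002079}$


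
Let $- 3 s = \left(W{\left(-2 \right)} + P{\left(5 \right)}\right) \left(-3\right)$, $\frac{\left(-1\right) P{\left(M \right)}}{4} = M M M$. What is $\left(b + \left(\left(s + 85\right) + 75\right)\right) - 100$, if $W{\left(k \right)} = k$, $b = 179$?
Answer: $-263$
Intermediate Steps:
$P{\left(M \right)} = - 4 M^{3}$ ($P{\left(M \right)} = - 4 M M M = - 4 M^{2} M = - 4 M^{3}$)
$s = -502$ ($s = - \frac{\left(-2 - 4 \cdot 5^{3}\right) \left(-3\right)}{3} = - \frac{\left(-2 - 500\right) \left(-3\right)}{3} = - \frac{\left(-502\right) \left(-3\right)}{3} = \left(- \frac{1}{3}\right) 1506 = -502$)
$\left(b + \left(\left(s + 85\right) + 75\right)\right) - 100 = \left(179 + \left(\left(-502 + 85\right) + 75\right)\right) - 100 = \left(179 + \left(-417 + 75\right)\right) - 100 = \left(179 - 342\right) - 100 = -163 - 100 = -263$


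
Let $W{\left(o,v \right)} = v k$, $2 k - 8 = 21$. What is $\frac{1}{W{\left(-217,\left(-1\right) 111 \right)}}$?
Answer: $- \frac{2}{3219} \approx -0.00062131$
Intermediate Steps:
$k = \frac{29}{2}$ ($k = 4 + \frac{1}{2} \cdot 21 = 4 + \frac{21}{2} = \frac{29}{2} \approx 14.5$)
$W{\left(o,v \right)} = \frac{29 v}{2}$ ($W{\left(o,v \right)} = v \frac{29}{2} = \frac{29 v}{2}$)
$\frac{1}{W{\left(-217,\left(-1\right) 111 \right)}} = \frac{1}{\frac{29}{2} \left(\left(-1\right) 111\right)} = \frac{1}{\frac{29}{2} \left(-111\right)} = \frac{1}{- \frac{3219}{2}} = - \frac{2}{3219}$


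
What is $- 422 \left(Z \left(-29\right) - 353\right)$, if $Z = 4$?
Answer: $197918$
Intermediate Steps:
$- 422 \left(Z \left(-29\right) - 353\right) = - 422 \left(4 \left(-29\right) - 353\right) = - 422 \left(-116 - 353\right) = \left(-422\right) \left(-469\right) = 197918$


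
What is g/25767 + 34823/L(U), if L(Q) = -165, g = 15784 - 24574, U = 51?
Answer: -99859399/472395 ≈ -211.39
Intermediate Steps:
g = -8790
g/25767 + 34823/L(U) = -8790/25767 + 34823/(-165) = -8790*1/25767 + 34823*(-1/165) = -2930/8589 - 34823/165 = -99859399/472395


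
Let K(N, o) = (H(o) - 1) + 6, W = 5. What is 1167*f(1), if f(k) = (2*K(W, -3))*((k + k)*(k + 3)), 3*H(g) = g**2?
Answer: 149376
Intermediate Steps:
H(g) = g**2/3
K(N, o) = 5 + o**2/3 (K(N, o) = (o**2/3 - 1) + 6 = (-1 + o**2/3) + 6 = 5 + o**2/3)
f(k) = 32*k*(3 + k) (f(k) = (2*(5 + (1/3)*(-3)**2))*((k + k)*(k + 3)) = (2*(5 + (1/3)*9))*((2*k)*(3 + k)) = (2*(5 + 3))*(2*k*(3 + k)) = (2*8)*(2*k*(3 + k)) = 16*(2*k*(3 + k)) = 32*k*(3 + k))
1167*f(1) = 1167*(32*1*(3 + 1)) = 1167*(32*1*4) = 1167*128 = 149376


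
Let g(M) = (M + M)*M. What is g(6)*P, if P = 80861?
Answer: 5821992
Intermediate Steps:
g(M) = 2*M² (g(M) = (2*M)*M = 2*M²)
g(6)*P = (2*6²)*80861 = (2*36)*80861 = 72*80861 = 5821992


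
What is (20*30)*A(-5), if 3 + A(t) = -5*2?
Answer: -7800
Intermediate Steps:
A(t) = -13 (A(t) = -3 - 5*2 = -3 - 10 = -13)
(20*30)*A(-5) = (20*30)*(-13) = 600*(-13) = -7800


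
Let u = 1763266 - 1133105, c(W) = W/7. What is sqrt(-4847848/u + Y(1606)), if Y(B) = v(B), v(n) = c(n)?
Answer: sqrt(88051823083490)/630161 ≈ 14.891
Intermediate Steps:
c(W) = W/7 (c(W) = W*(1/7) = W/7)
u = 630161
v(n) = n/7
Y(B) = B/7
sqrt(-4847848/u + Y(1606)) = sqrt(-4847848/630161 + (1/7)*1606) = sqrt(-4847848*1/630161 + 1606/7) = sqrt(-4847848/630161 + 1606/7) = sqrt(139729090/630161) = sqrt(88051823083490)/630161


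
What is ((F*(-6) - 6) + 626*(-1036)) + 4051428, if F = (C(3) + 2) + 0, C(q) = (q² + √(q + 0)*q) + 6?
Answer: 3402784 - 18*√3 ≈ 3.4028e+6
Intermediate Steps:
C(q) = 6 + q² + q^(3/2) (C(q) = (q² + √q*q) + 6 = (q² + q^(3/2)) + 6 = 6 + q² + q^(3/2))
F = 17 + 3*√3 (F = ((6 + 3² + 3^(3/2)) + 2) + 0 = ((6 + 9 + 3*√3) + 2) + 0 = ((15 + 3*√3) + 2) + 0 = (17 + 3*√3) + 0 = 17 + 3*√3 ≈ 22.196)
((F*(-6) - 6) + 626*(-1036)) + 4051428 = (((17 + 3*√3)*(-6) - 6) + 626*(-1036)) + 4051428 = (((-102 - 18*√3) - 6) - 648536) + 4051428 = ((-108 - 18*√3) - 648536) + 4051428 = (-648644 - 18*√3) + 4051428 = 3402784 - 18*√3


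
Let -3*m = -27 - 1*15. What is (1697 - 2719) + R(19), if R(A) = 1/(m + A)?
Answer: -33725/33 ≈ -1022.0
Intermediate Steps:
m = 14 (m = -(-27 - 1*15)/3 = -(-27 - 15)/3 = -⅓*(-42) = 14)
R(A) = 1/(14 + A)
(1697 - 2719) + R(19) = (1697 - 2719) + 1/(14 + 19) = -1022 + 1/33 = -33725/33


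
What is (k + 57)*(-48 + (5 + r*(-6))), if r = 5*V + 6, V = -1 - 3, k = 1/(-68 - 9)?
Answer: 179908/77 ≈ 2336.5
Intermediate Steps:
k = -1/77 (k = 1/(-77) = -1/77 ≈ -0.012987)
V = -4
r = -14 (r = 5*(-4) + 6 = -20 + 6 = -14)
(k + 57)*(-48 + (5 + r*(-6))) = (-1/77 + 57)*(-48 + (5 - 14*(-6))) = 4388*(-48 + (5 + 84))/77 = 4388*(-48 + 89)/77 = (4388/77)*41 = 179908/77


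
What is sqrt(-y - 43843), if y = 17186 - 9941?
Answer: 4*I*sqrt(3193) ≈ 226.03*I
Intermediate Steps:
y = 7245
sqrt(-y - 43843) = sqrt(-1*7245 - 43843) = sqrt(-7245 - 43843) = sqrt(-51088) = 4*I*sqrt(3193)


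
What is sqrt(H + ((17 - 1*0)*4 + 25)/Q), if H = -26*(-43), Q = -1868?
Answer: 7*sqrt(19903073)/934 ≈ 33.436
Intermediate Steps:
H = 1118
sqrt(H + ((17 - 1*0)*4 + 25)/Q) = sqrt(1118 + ((17 - 1*0)*4 + 25)/(-1868)) = sqrt(1118 + ((17 + 0)*4 + 25)*(-1/1868)) = sqrt(1118 + (17*4 + 25)*(-1/1868)) = sqrt(1118 + (68 + 25)*(-1/1868)) = sqrt(1118 + 93*(-1/1868)) = sqrt(1118 - 93/1868) = sqrt(2088331/1868) = 7*sqrt(19903073)/934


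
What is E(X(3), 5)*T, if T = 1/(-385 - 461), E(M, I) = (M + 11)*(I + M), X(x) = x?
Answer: -56/423 ≈ -0.13239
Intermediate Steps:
E(M, I) = (11 + M)*(I + M)
T = -1/846 (T = 1/(-846) = -1/846 ≈ -0.0011820)
E(X(3), 5)*T = (3**2 + 11*5 + 11*3 + 5*3)*(-1/846) = (9 + 55 + 33 + 15)*(-1/846) = 112*(-1/846) = -56/423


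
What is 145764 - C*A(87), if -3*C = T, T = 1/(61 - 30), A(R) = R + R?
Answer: 4518742/31 ≈ 1.4577e+5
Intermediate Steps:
A(R) = 2*R
T = 1/31 ≈ 0.032258
C = -1/93 (C = -1/3*1/31 = -1/93 ≈ -0.010753)
145764 - C*A(87) = 145764 - (-1)*2*87/93 = 145764 - (-1)*174/93 = 145764 - 1*(-58/31) = 145764 + 58/31 = 4518742/31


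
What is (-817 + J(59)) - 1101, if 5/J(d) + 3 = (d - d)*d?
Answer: -5759/3 ≈ -1919.7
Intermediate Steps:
J(d) = -5/3 (J(d) = 5/(-3 + (d - d)*d) = 5/(-3 + 0*d) = 5/(-3 + 0) = 5/(-3) = 5*(-1/3) = -5/3)
(-817 + J(59)) - 1101 = (-817 - 5/3) - 1101 = -2456/3 - 1101 = -5759/3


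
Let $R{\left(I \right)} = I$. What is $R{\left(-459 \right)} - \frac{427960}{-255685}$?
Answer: $- \frac{23386291}{51137} \approx -457.33$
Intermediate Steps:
$R{\left(-459 \right)} - \frac{427960}{-255685} = -459 - \frac{427960}{-255685} = -459 - 427960 \left(- \frac{1}{255685}\right) = -459 - - \frac{85592}{51137} = -459 + \frac{85592}{51137} = - \frac{23386291}{51137}$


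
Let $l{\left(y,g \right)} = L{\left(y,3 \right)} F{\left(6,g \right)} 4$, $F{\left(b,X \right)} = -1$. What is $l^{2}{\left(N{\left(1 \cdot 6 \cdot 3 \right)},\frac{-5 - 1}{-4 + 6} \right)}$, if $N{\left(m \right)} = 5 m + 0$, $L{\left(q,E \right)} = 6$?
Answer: $576$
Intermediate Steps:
$N{\left(m \right)} = 5 m$
$l{\left(y,g \right)} = -24$ ($l{\left(y,g \right)} = 6 \left(-1\right) 4 = \left(-6\right) 4 = -24$)
$l^{2}{\left(N{\left(1 \cdot 6 \cdot 3 \right)},\frac{-5 - 1}{-4 + 6} \right)} = \left(-24\right)^{2} = 576$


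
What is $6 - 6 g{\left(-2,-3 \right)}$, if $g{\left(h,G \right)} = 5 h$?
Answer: $66$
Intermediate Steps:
$6 - 6 g{\left(-2,-3 \right)} = 6 - 6 \cdot 5 \left(-2\right) = 6 - -60 = 6 + 60 = 66$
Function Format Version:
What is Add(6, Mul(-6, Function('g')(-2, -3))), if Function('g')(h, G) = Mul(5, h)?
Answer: 66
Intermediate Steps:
Add(6, Mul(-6, Function('g')(-2, -3))) = Add(6, Mul(-6, Mul(5, -2))) = Add(6, Mul(-6, -10)) = Add(6, 60) = 66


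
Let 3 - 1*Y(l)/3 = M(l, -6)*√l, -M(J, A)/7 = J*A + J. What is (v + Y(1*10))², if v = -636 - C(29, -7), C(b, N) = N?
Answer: 11409400 + 1302000*√10 ≈ 1.5527e+7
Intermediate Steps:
M(J, A) = -7*J - 7*A*J (M(J, A) = -7*(J*A + J) = -7*(A*J + J) = -7*(J + A*J) = -7*J - 7*A*J)
v = -629 (v = -636 - 1*(-7) = -636 + 7 = -629)
Y(l) = 9 - 105*l^(3/2) (Y(l) = 9 - 3*(-7*l*(1 - 6))*√l = 9 - 3*(-7*l*(-5))*√l = 9 - 3*35*l*√l = 9 - 105*l^(3/2))
(v + Y(1*10))² = (-629 + (9 - 105*10*√10))² = (-629 + (9 - 1050*√10))² = (-620 - 1050*√10)²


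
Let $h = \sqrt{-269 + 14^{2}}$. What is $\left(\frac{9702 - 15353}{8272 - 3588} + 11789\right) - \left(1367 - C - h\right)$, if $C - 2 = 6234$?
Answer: $\frac{78020421}{4684} + i \sqrt{73} \approx 16657.0 + 8.544 i$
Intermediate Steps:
$C = 6236$ ($C = 2 + 6234 = 6236$)
$h = i \sqrt{73}$ ($h = \sqrt{-269 + 196} = \sqrt{-73} = i \sqrt{73} \approx 8.544 i$)
$\left(\frac{9702 - 15353}{8272 - 3588} + 11789\right) - \left(1367 - C - h\right) = \left(\frac{9702 - 15353}{8272 - 3588} + 11789\right) + \left(\left(6236 + i \sqrt{73}\right) - 1367\right) = \left(- \frac{5651}{4684} + 11789\right) + \left(\left(6236 + i \sqrt{73}\right) - 1367\right) = \left(\left(-5651\right) \frac{1}{4684} + 11789\right) + \left(4869 + i \sqrt{73}\right) = \left(- \frac{5651}{4684} + 11789\right) + \left(4869 + i \sqrt{73}\right) = \frac{55214025}{4684} + \left(4869 + i \sqrt{73}\right) = \frac{78020421}{4684} + i \sqrt{73}$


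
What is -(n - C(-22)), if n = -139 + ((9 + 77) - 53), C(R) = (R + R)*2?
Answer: 18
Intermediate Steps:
C(R) = 4*R (C(R) = (2*R)*2 = 4*R)
n = -106 (n = -139 + (86 - 53) = -139 + 33 = -106)
-(n - C(-22)) = -(-106 - 4*(-22)) = -(-106 - 1*(-88)) = -(-106 + 88) = -1*(-18) = 18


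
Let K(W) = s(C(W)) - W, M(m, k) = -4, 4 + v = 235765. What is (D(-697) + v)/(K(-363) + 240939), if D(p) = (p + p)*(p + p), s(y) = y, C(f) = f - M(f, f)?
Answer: 2178997/240943 ≈ 9.0436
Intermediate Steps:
v = 235761 (v = -4 + 235765 = 235761)
C(f) = 4 + f (C(f) = f - 1*(-4) = f + 4 = 4 + f)
D(p) = 4*p**2 (D(p) = (2*p)*(2*p) = 4*p**2)
K(W) = 4 (K(W) = (4 + W) - W = 4)
(D(-697) + v)/(K(-363) + 240939) = (4*(-697)**2 + 235761)/(4 + 240939) = (4*485809 + 235761)/240943 = (1943236 + 235761)*(1/240943) = 2178997*(1/240943) = 2178997/240943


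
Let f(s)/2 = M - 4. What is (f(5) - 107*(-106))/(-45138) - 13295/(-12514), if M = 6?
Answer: 76354311/94142822 ≈ 0.81105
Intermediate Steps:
f(s) = 4 (f(s) = 2*(6 - 4) = 2*2 = 4)
(f(5) - 107*(-106))/(-45138) - 13295/(-12514) = (4 - 107*(-106))/(-45138) - 13295/(-12514) = (4 + 11342)*(-1/45138) - 13295*(-1/12514) = 11346*(-1/45138) + 13295/12514 = -1891/7523 + 13295/12514 = 76354311/94142822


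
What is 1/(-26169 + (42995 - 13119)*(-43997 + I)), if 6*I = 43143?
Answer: -1/1099657163 ≈ -9.0937e-10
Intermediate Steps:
I = 14381/2 (I = (⅙)*43143 = 14381/2 ≈ 7190.5)
1/(-26169 + (42995 - 13119)*(-43997 + I)) = 1/(-26169 + (42995 - 13119)*(-43997 + 14381/2)) = 1/(-26169 + 29876*(-73613/2)) = 1/(-26169 - 1099630994) = 1/(-1099657163) = -1/1099657163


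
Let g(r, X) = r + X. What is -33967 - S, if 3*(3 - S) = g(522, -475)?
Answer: -101863/3 ≈ -33954.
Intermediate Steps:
g(r, X) = X + r
S = -38/3 (S = 3 - (-475 + 522)/3 = 3 - ⅓*47 = 3 - 47/3 = -38/3 ≈ -12.667)
-33967 - S = -33967 - 1*(-38/3) = -33967 + 38/3 = -101863/3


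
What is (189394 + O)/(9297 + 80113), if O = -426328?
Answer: -118467/44705 ≈ -2.6500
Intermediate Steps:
(189394 + O)/(9297 + 80113) = (189394 - 426328)/(9297 + 80113) = -236934/89410 = -236934*1/89410 = -118467/44705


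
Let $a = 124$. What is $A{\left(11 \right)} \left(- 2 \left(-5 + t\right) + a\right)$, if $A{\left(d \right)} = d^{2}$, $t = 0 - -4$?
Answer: $15246$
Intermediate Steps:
$t = 4$ ($t = 0 + 4 = 4$)
$A{\left(11 \right)} \left(- 2 \left(-5 + t\right) + a\right) = 11^{2} \left(- 2 \left(-5 + 4\right) + 124\right) = 121 \left(\left(-2\right) \left(-1\right) + 124\right) = 121 \left(2 + 124\right) = 121 \cdot 126 = 15246$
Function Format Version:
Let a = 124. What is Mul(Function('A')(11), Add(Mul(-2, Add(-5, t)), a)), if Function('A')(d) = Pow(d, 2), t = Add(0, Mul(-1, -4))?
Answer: 15246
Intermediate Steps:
t = 4 (t = Add(0, 4) = 4)
Mul(Function('A')(11), Add(Mul(-2, Add(-5, t)), a)) = Mul(Pow(11, 2), Add(Mul(-2, Add(-5, 4)), 124)) = Mul(121, Add(Mul(-2, -1), 124)) = Mul(121, Add(2, 124)) = Mul(121, 126) = 15246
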